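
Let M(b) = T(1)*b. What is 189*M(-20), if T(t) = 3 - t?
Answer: -7560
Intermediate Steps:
M(b) = 2*b (M(b) = (3 - 1*1)*b = (3 - 1)*b = 2*b)
189*M(-20) = 189*(2*(-20)) = 189*(-40) = -7560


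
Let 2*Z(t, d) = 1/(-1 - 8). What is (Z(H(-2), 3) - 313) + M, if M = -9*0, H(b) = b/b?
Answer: -5635/18 ≈ -313.06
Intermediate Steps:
H(b) = 1
Z(t, d) = -1/18 (Z(t, d) = 1/(2*(-1 - 8)) = (½)/(-9) = (½)*(-⅑) = -1/18)
M = 0
(Z(H(-2), 3) - 313) + M = (-1/18 - 313) + 0 = -5635/18 + 0 = -5635/18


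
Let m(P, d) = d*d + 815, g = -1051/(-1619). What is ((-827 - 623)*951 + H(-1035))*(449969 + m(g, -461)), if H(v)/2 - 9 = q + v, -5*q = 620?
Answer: -916190031250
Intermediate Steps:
q = -124 (q = -⅕*620 = -124)
H(v) = -230 + 2*v (H(v) = 18 + 2*(-124 + v) = 18 + (-248 + 2*v) = -230 + 2*v)
g = 1051/1619 (g = -1051*(-1/1619) = 1051/1619 ≈ 0.64917)
m(P, d) = 815 + d² (m(P, d) = d² + 815 = 815 + d²)
((-827 - 623)*951 + H(-1035))*(449969 + m(g, -461)) = ((-827 - 623)*951 + (-230 + 2*(-1035)))*(449969 + (815 + (-461)²)) = (-1450*951 + (-230 - 2070))*(449969 + (815 + 212521)) = (-1378950 - 2300)*(449969 + 213336) = -1381250*663305 = -916190031250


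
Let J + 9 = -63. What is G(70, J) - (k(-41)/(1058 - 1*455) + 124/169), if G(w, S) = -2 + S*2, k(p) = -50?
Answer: -14944744/101907 ≈ -146.65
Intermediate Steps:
J = -72 (J = -9 - 63 = -72)
G(w, S) = -2 + 2*S
G(70, J) - (k(-41)/(1058 - 1*455) + 124/169) = (-2 + 2*(-72)) - (-50/(1058 - 1*455) + 124/169) = (-2 - 144) - (-50/(1058 - 455) + 124*(1/169)) = -146 - (-50/603 + 124/169) = -146 - 1*66322/101907 = -146 - 66322/101907 = -14944744/101907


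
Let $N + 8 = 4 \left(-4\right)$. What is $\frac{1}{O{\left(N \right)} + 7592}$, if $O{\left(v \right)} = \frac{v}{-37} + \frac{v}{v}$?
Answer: $\frac{37}{280965} \approx 0.00013169$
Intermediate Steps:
$N = -24$ ($N = -8 + 4 \left(-4\right) = -8 - 16 = -24$)
$O{\left(v \right)} = 1 - \frac{v}{37}$ ($O{\left(v \right)} = v \left(- \frac{1}{37}\right) + 1 = - \frac{v}{37} + 1 = 1 - \frac{v}{37}$)
$\frac{1}{O{\left(N \right)} + 7592} = \frac{1}{\left(1 - - \frac{24}{37}\right) + 7592} = \frac{1}{\left(1 + \frac{24}{37}\right) + 7592} = \frac{1}{\frac{61}{37} + 7592} = \frac{1}{\frac{280965}{37}} = \frac{37}{280965}$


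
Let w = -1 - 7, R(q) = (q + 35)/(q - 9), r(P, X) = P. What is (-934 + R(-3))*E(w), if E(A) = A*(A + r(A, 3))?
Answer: -359680/3 ≈ -1.1989e+5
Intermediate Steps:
R(q) = (35 + q)/(-9 + q)
w = -8
E(A) = 2*A**2 (E(A) = A*(A + A) = A*(2*A) = 2*A**2)
(-934 + R(-3))*E(w) = (-934 + (35 - 3)/(-9 - 3))*(2*(-8)**2) = (-934 + 32/(-12))*(2*64) = (-934 - 1/12*32)*128 = (-934 - 8/3)*128 = -2810/3*128 = -359680/3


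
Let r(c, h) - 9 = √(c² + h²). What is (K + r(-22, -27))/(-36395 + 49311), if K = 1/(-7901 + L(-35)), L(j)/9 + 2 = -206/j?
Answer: 619441/888979219 + √1213/12916 ≈ 0.0033933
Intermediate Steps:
L(j) = -18 - 1854/j (L(j) = -18 + 9*(-206/j) = -18 - 1854/j)
r(c, h) = 9 + √(c² + h²)
K = -35/275311 (K = 1/(-7901 + (-18 - 1854/(-35))) = 1/(-7901 + (-18 - 1854*(-1/35))) = 1/(-7901 + (-18 + 1854/35)) = 1/(-7901 + 1224/35) = 1/(-275311/35) = -35/275311 ≈ -0.00012713)
(K + r(-22, -27))/(-36395 + 49311) = (-35/275311 + (9 + √((-22)² + (-27)²)))/(-36395 + 49311) = (-35/275311 + (9 + √(484 + 729)))/12916 = (-35/275311 + (9 + √1213))*(1/12916) = (2477764/275311 + √1213)*(1/12916) = 619441/888979219 + √1213/12916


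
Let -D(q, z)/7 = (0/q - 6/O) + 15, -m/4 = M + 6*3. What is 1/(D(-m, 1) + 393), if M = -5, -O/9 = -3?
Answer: 9/2606 ≈ 0.0034536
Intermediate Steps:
O = 27 (O = -9*(-3) = 27)
m = -52 (m = -4*(-5 + 6*3) = -4*(-5 + 18) = -4*13 = -52)
D(q, z) = -931/9 (D(q, z) = -7*((0/q - 6/27) + 15) = -7*((0 - 6*1/27) + 15) = -7*((0 - 2/9) + 15) = -7*(-2/9 + 15) = -7*133/9 = -931/9)
1/(D(-m, 1) + 393) = 1/(-931/9 + 393) = 1/(2606/9) = 9/2606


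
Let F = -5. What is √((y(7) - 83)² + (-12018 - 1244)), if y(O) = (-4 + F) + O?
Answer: I*√6037 ≈ 77.698*I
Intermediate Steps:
y(O) = -9 + O (y(O) = (-4 - 5) + O = -9 + O)
√((y(7) - 83)² + (-12018 - 1244)) = √(((-9 + 7) - 83)² + (-12018 - 1244)) = √((-2 - 83)² - 13262) = √((-85)² - 13262) = √(7225 - 13262) = √(-6037) = I*√6037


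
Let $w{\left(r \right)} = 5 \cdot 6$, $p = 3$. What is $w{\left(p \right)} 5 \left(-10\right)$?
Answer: $-1500$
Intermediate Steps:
$w{\left(r \right)} = 30$
$w{\left(p \right)} 5 \left(-10\right) = 30 \cdot 5 \left(-10\right) = 150 \left(-10\right) = -1500$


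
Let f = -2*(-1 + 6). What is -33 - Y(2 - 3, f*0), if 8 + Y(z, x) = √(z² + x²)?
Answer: -26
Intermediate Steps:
f = -10 (f = -2*5 = -10)
Y(z, x) = -8 + √(x² + z²) (Y(z, x) = -8 + √(z² + x²) = -8 + √(x² + z²))
-33 - Y(2 - 3, f*0) = -33 - (-8 + √((-10*0)² + (2 - 3)²)) = -33 - (-8 + √(0² + (-1)²)) = -33 - (-8 + √(0 + 1)) = -33 - (-8 + √1) = -33 - (-8 + 1) = -33 - 1*(-7) = -33 + 7 = -26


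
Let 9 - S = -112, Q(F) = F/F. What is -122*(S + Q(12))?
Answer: -14884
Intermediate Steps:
Q(F) = 1
S = 121 (S = 9 - 1*(-112) = 9 + 112 = 121)
-122*(S + Q(12)) = -122*(121 + 1) = -122*122 = -14884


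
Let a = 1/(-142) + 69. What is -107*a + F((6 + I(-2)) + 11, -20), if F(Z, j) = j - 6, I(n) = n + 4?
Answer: -1051971/142 ≈ -7408.3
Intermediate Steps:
I(n) = 4 + n
F(Z, j) = -6 + j
a = 9797/142 (a = -1/142 + 69 = 9797/142 ≈ 68.993)
-107*a + F((6 + I(-2)) + 11, -20) = -107*9797/142 + (-6 - 20) = -1048279/142 - 26 = -1051971/142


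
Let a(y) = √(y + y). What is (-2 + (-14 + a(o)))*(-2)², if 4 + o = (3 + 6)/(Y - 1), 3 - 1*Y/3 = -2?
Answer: -64 + 4*I*√329/7 ≈ -64.0 + 10.365*I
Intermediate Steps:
Y = 15 (Y = 9 - 3*(-2) = 9 + 6 = 15)
o = -47/14 (o = -4 + (3 + 6)/(15 - 1) = -4 + 9/14 = -47/14 ≈ -3.3571)
a(y) = √2*√y (a(y) = √(2*y) = √2*√y)
(-2 + (-14 + a(o)))*(-2)² = (-2 + (-14 + √2*√(-47/14)))*(-2)² = (-2 + (-14 + √2*(I*√658/14)))*4 = (-2 + (-14 + I*√329/7))*4 = (-16 + I*√329/7)*4 = -64 + 4*I*√329/7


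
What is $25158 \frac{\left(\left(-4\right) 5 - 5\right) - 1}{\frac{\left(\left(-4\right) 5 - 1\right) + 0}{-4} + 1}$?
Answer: $- \frac{2616432}{25} \approx -1.0466 \cdot 10^{5}$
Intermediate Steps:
$25158 \frac{\left(\left(-4\right) 5 - 5\right) - 1}{\frac{\left(\left(-4\right) 5 - 1\right) + 0}{-4} + 1} = 25158 \frac{\left(-20 - 5\right) - 1}{\left(\left(-20 - 1\right) + 0\right) \left(- \frac{1}{4}\right) + 1} = 25158 \frac{-25 - 1}{\left(-21 + 0\right) \left(- \frac{1}{4}\right) + 1} = 25158 \left(- \frac{26}{\left(-21\right) \left(- \frac{1}{4}\right) + 1}\right) = 25158 \left(- \frac{26}{\frac{21}{4} + 1}\right) = 25158 \left(- \frac{26}{\frac{25}{4}}\right) = 25158 \left(\left(-26\right) \frac{4}{25}\right) = 25158 \left(- \frac{104}{25}\right) = - \frac{2616432}{25}$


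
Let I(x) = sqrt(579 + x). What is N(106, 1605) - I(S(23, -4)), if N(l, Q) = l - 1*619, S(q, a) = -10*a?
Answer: -513 - sqrt(619) ≈ -537.88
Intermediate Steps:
N(l, Q) = -619 + l (N(l, Q) = l - 619 = -619 + l)
N(106, 1605) - I(S(23, -4)) = (-619 + 106) - sqrt(579 - 10*(-4)) = -513 - sqrt(579 + 40) = -513 - sqrt(619)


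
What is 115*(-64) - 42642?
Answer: -50002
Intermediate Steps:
115*(-64) - 42642 = -7360 - 42642 = -50002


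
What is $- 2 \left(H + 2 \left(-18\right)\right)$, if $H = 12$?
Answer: $48$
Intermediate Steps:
$- 2 \left(H + 2 \left(-18\right)\right) = - 2 \left(12 + 2 \left(-18\right)\right) = - 2 \left(12 - 36\right) = \left(-2\right) \left(-24\right) = 48$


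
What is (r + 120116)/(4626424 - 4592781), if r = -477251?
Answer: -357135/33643 ≈ -10.615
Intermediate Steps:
(r + 120116)/(4626424 - 4592781) = (-477251 + 120116)/(4626424 - 4592781) = -357135/33643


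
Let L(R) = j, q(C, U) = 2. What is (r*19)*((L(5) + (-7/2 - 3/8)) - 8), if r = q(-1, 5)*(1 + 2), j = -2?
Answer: -6327/4 ≈ -1581.8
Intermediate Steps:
L(R) = -2
r = 6 (r = 2*(1 + 2) = 2*3 = 6)
(r*19)*((L(5) + (-7/2 - 3/8)) - 8) = (6*19)*((-2 + (-7/2 - 3/8)) - 8) = 114*((-2 + (-7*½ - 3*⅛)) - 8) = 114*((-2 + (-7/2 - 3/8)) - 8) = 114*((-2 - 31/8) - 8) = 114*(-47/8 - 8) = 114*(-111/8) = -6327/4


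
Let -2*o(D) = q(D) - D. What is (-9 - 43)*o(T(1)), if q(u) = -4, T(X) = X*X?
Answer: -130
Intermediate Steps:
T(X) = X²
o(D) = 2 + D/2 (o(D) = -(-4 - D)/2 = 2 + D/2)
(-9 - 43)*o(T(1)) = (-9 - 43)*(2 + (½)*1²) = -52*(2 + (½)*1) = -52*(2 + ½) = -52*5/2 = -130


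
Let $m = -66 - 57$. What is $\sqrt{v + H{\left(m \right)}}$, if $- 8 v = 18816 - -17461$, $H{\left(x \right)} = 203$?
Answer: $\frac{i \sqrt{69306}}{4} \approx 65.815 i$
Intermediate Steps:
$m = -123$
$v = - \frac{36277}{8}$ ($v = - \frac{18816 - -17461}{8} = - \frac{18816 + 17461}{8} = \left(- \frac{1}{8}\right) 36277 = - \frac{36277}{8} \approx -4534.6$)
$\sqrt{v + H{\left(m \right)}} = \sqrt{- \frac{36277}{8} + 203} = \sqrt{- \frac{34653}{8}} = \frac{i \sqrt{69306}}{4}$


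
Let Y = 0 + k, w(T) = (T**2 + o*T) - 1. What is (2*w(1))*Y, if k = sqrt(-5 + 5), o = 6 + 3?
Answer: 0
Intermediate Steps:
o = 9
w(T) = -1 + T**2 + 9*T (w(T) = (T**2 + 9*T) - 1 = -1 + T**2 + 9*T)
k = 0 (k = sqrt(0) = 0)
Y = 0 (Y = 0 + 0 = 0)
(2*w(1))*Y = (2*(-1 + 1**2 + 9*1))*0 = (2*(-1 + 1 + 9))*0 = (2*9)*0 = 18*0 = 0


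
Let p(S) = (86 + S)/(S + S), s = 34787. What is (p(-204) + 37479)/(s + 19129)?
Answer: 7645775/10998864 ≈ 0.69514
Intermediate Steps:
p(S) = (86 + S)/(2*S) (p(S) = (86 + S)/((2*S)) = (86 + S)*(1/(2*S)) = (86 + S)/(2*S))
(p(-204) + 37479)/(s + 19129) = ((1/2)*(86 - 204)/(-204) + 37479)/(34787 + 19129) = ((1/2)*(-1/204)*(-118) + 37479)/53916 = (59/204 + 37479)*(1/53916) = (7645775/204)*(1/53916) = 7645775/10998864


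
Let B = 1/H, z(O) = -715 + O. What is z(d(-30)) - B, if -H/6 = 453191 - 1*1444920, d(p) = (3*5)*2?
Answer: -4076006191/5950374 ≈ -685.00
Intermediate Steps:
d(p) = 30 (d(p) = 15*2 = 30)
H = 5950374 (H = -6*(453191 - 1*1444920) = -6*(453191 - 1444920) = -6*(-991729) = 5950374)
B = 1/5950374 ≈ 1.6806e-7
z(d(-30)) - B = (-715 + 30) - 1*1/5950374 = -685 - 1/5950374 = -4076006191/5950374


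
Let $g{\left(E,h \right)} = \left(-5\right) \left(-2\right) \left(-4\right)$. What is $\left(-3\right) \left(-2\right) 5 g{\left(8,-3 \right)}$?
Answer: $-1200$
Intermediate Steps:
$g{\left(E,h \right)} = -40$ ($g{\left(E,h \right)} = 10 \left(-4\right) = -40$)
$\left(-3\right) \left(-2\right) 5 g{\left(8,-3 \right)} = \left(-3\right) \left(-2\right) 5 \left(-40\right) = 6 \cdot 5 \left(-40\right) = 30 \left(-40\right) = -1200$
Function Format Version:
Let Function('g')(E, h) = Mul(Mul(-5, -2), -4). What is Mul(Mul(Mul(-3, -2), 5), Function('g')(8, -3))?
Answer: -1200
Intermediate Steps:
Function('g')(E, h) = -40 (Function('g')(E, h) = Mul(10, -4) = -40)
Mul(Mul(Mul(-3, -2), 5), Function('g')(8, -3)) = Mul(Mul(Mul(-3, -2), 5), -40) = Mul(Mul(6, 5), -40) = Mul(30, -40) = -1200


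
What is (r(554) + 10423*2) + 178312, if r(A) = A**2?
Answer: 506074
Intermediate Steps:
(r(554) + 10423*2) + 178312 = (554**2 + 10423*2) + 178312 = (306916 + 20846) + 178312 = 327762 + 178312 = 506074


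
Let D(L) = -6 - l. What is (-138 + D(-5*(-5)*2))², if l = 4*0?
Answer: 20736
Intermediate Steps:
l = 0
D(L) = -6 (D(L) = -6 - 1*0 = -6 + 0 = -6)
(-138 + D(-5*(-5)*2))² = (-138 - 6)² = (-144)² = 20736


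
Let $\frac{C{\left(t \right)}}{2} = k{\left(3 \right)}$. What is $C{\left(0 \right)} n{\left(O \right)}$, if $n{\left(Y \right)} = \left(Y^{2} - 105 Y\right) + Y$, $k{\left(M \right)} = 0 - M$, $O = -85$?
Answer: $-96390$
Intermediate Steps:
$k{\left(M \right)} = - M$
$n{\left(Y \right)} = Y^{2} - 104 Y$
$C{\left(t \right)} = -6$ ($C{\left(t \right)} = 2 \left(\left(-1\right) 3\right) = 2 \left(-3\right) = -6$)
$C{\left(0 \right)} n{\left(O \right)} = - 6 \left(- 85 \left(-104 - 85\right)\right) = - 6 \left(\left(-85\right) \left(-189\right)\right) = \left(-6\right) 16065 = -96390$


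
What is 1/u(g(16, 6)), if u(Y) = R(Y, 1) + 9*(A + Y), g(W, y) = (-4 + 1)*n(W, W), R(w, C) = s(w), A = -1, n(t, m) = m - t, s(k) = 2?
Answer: -1/7 ≈ -0.14286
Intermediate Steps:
R(w, C) = 2
g(W, y) = 0 (g(W, y) = (-4 + 1)*(W - W) = -3*0 = 0)
u(Y) = -7 + 9*Y (u(Y) = 2 + 9*(-1 + Y) = 2 + (-9 + 9*Y) = -7 + 9*Y)
1/u(g(16, 6)) = 1/(-7 + 9*0) = 1/(-7 + 0) = 1/(-7) = -1/7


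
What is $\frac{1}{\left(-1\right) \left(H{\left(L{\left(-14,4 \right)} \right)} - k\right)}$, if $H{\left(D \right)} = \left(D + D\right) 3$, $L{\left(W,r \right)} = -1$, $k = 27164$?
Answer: $\frac{1}{27170} \approx 3.6805 \cdot 10^{-5}$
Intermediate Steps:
$H{\left(D \right)} = 6 D$ ($H{\left(D \right)} = 2 D 3 = 6 D$)
$\frac{1}{\left(-1\right) \left(H{\left(L{\left(-14,4 \right)} \right)} - k\right)} = \frac{1}{\left(-1\right) \left(6 \left(-1\right) - 27164\right)} = \frac{1}{\left(-1\right) \left(-6 - 27164\right)} = \frac{1}{\left(-1\right) \left(-27170\right)} = \frac{1}{27170}$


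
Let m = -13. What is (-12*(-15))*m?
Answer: -2340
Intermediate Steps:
(-12*(-15))*m = -12*(-15)*(-13) = 180*(-13) = -2340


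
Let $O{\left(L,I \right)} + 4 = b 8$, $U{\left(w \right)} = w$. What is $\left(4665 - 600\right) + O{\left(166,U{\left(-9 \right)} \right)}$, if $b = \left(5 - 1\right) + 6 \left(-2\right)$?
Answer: $3997$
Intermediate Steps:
$b = -8$ ($b = \left(5 - 1\right) - 12 = 4 - 12 = -8$)
$O{\left(L,I \right)} = -68$ ($O{\left(L,I \right)} = -4 - 64 = -68$)
$\left(4665 - 600\right) + O{\left(166,U{\left(-9 \right)} \right)} = \left(4665 - 600\right) - 68 = 4065 - 68 = 3997$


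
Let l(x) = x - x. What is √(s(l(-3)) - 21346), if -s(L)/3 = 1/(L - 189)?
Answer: I*√9413579/21 ≈ 146.1*I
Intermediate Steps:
l(x) = 0
s(L) = -3/(-189 + L) (s(L) = -3/(L - 189) = -3/(-189 + L))
√(s(l(-3)) - 21346) = √(-3/(-189 + 0) - 21346) = √(-3/(-189) - 21346) = √(-3*(-1/189) - 21346) = √(1/63 - 21346) = √(-1344797/63) = I*√9413579/21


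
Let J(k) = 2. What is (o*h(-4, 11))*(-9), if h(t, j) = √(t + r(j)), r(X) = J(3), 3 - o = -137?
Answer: -1260*I*√2 ≈ -1781.9*I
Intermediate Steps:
o = 140 (o = 3 - 1*(-137) = 3 + 137 = 140)
r(X) = 2
h(t, j) = √(2 + t) (h(t, j) = √(t + 2) = √(2 + t))
(o*h(-4, 11))*(-9) = (140*√(2 - 4))*(-9) = (140*√(-2))*(-9) = (140*(I*√2))*(-9) = (140*I*√2)*(-9) = -1260*I*√2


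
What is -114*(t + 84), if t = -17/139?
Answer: -1329126/139 ≈ -9562.1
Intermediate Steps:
t = -17/139 (t = -17*1/139 = -17/139 ≈ -0.12230)
-114*(t + 84) = -114*(-17/139 + 84) = -114*11659/139 = -1329126/139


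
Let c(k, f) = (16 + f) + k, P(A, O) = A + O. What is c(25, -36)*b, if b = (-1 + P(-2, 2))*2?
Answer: -10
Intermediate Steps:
c(k, f) = 16 + f + k
b = -2 (b = (-1 + (-2 + 2))*2 = (-1 + 0)*2 = -1*2 = -2)
c(25, -36)*b = (16 - 36 + 25)*(-2) = 5*(-2) = -10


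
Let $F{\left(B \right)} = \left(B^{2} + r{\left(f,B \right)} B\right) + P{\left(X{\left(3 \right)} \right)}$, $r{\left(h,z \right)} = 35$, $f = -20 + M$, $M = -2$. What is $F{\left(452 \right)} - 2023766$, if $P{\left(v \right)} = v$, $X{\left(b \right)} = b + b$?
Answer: $-1803636$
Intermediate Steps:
$X{\left(b \right)} = 2 b$
$f = -22$ ($f = -20 - 2 = -22$)
$F{\left(B \right)} = 6 + B^{2} + 35 B$ ($F{\left(B \right)} = \left(B^{2} + 35 B\right) + 2 \cdot 3 = \left(B^{2} + 35 B\right) + 6 = 6 + B^{2} + 35 B$)
$F{\left(452 \right)} - 2023766 = \left(6 + 452^{2} + 35 \cdot 452\right) - 2023766 = \left(6 + 204304 + 15820\right) - 2023766 = 220130 - 2023766 = -1803636$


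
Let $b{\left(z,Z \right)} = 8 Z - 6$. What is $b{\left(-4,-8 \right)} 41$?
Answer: $-2870$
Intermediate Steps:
$b{\left(z,Z \right)} = -6 + 8 Z$
$b{\left(-4,-8 \right)} 41 = \left(-6 + 8 \left(-8\right)\right) 41 = \left(-6 - 64\right) 41 = \left(-70\right) 41 = -2870$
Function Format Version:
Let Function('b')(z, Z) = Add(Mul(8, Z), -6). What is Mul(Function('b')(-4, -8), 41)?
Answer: -2870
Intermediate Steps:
Function('b')(z, Z) = Add(-6, Mul(8, Z))
Mul(Function('b')(-4, -8), 41) = Mul(Add(-6, Mul(8, -8)), 41) = Mul(Add(-6, -64), 41) = Mul(-70, 41) = -2870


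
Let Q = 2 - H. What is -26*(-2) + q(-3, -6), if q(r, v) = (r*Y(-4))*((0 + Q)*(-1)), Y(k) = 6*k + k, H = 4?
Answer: 220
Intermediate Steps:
Q = -2 (Q = 2 - 1*4 = 2 - 4 = -2)
Y(k) = 7*k
q(r, v) = -56*r (q(r, v) = (r*(7*(-4)))*((0 - 2)*(-1)) = (r*(-28))*(-2*(-1)) = -28*r*2 = -56*r)
-26*(-2) + q(-3, -6) = -26*(-2) - 56*(-3) = 52 + 168 = 220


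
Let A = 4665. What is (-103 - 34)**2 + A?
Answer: 23434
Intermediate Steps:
(-103 - 34)**2 + A = (-103 - 34)**2 + 4665 = (-137)**2 + 4665 = 18769 + 4665 = 23434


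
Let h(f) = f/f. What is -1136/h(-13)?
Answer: -1136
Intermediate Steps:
h(f) = 1
-1136/h(-13) = -1136/1 = -1136*1 = -1136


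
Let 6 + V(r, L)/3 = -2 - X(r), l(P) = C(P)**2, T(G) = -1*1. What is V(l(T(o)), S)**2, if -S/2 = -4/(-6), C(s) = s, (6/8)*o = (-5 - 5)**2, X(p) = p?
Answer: 729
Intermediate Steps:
o = 400/3 (o = 4*(-5 - 5)**2/3 = (4/3)*(-10)**2 = (4/3)*100 = 400/3 ≈ 133.33)
S = -4/3 (S = -(-8)/(-6) = -(-8)*(-1)/6 = -2*2/3 = -4/3 ≈ -1.3333)
T(G) = -1
l(P) = P**2
V(r, L) = -24 - 3*r (V(r, L) = -18 + 3*(-2 - r) = -18 + (-6 - 3*r) = -24 - 3*r)
V(l(T(o)), S)**2 = (-24 - 3*(-1)**2)**2 = (-24 - 3*1)**2 = (-24 - 3)**2 = (-27)**2 = 729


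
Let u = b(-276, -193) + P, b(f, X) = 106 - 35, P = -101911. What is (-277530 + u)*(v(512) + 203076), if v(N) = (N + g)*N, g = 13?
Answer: -179015598120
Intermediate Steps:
v(N) = N*(13 + N) (v(N) = (N + 13)*N = (13 + N)*N = N*(13 + N))
b(f, X) = 71
u = -101840 (u = 71 - 101911 = -101840)
(-277530 + u)*(v(512) + 203076) = (-277530 - 101840)*(512*(13 + 512) + 203076) = -379370*(512*525 + 203076) = -379370*(268800 + 203076) = -379370*471876 = -179015598120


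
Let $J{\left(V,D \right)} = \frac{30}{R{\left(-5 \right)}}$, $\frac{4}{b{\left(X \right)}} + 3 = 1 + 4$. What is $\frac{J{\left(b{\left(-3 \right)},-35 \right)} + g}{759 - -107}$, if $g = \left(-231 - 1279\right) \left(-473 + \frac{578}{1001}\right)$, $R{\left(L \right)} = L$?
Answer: $\frac{357032722}{433433} \approx 823.73$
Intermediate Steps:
$b{\left(X \right)} = 2$ ($b{\left(X \right)} = \frac{4}{-3 + \left(1 + 4\right)} = \frac{4}{-3 + 5} = \frac{4}{2} = 4 \cdot \frac{1}{2} = 2$)
$J{\left(V,D \right)} = -6$ ($J{\left(V,D \right)} = \frac{30}{-5} = 30 \left(- \frac{1}{5}\right) = -6$)
$g = \frac{714071450}{1001}$ ($g = - 1510 \left(-473 + 578 \cdot \frac{1}{1001}\right) = - 1510 \left(-473 + \frac{578}{1001}\right) = \left(-1510\right) \left(- \frac{472895}{1001}\right) = \frac{714071450}{1001} \approx 7.1336 \cdot 10^{5}$)
$\frac{J{\left(b{\left(-3 \right)},-35 \right)} + g}{759 - -107} = \frac{-6 + \frac{714071450}{1001}}{759 - -107} = \frac{714065444}{1001 \left(759 + 107\right)} = \frac{714065444}{1001 \cdot 866} = \frac{714065444}{1001} \cdot \frac{1}{866} = \frac{357032722}{433433}$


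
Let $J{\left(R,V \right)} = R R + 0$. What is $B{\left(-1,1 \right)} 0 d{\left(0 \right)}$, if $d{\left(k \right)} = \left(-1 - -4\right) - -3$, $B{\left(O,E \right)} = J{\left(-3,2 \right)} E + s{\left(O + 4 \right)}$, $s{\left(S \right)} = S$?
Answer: $0$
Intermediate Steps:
$J{\left(R,V \right)} = R^{2}$ ($J{\left(R,V \right)} = R^{2} + 0 = R^{2}$)
$B{\left(O,E \right)} = 4 + O + 9 E$ ($B{\left(O,E \right)} = \left(-3\right)^{2} E + \left(O + 4\right) = 9 E + \left(4 + O\right) = 4 + O + 9 E$)
$d{\left(k \right)} = 6$ ($d{\left(k \right)} = \left(-1 + 4\right) + 3 = 3 + 3 = 6$)
$B{\left(-1,1 \right)} 0 d{\left(0 \right)} = \left(4 - 1 + 9 \cdot 1\right) 0 \cdot 6 = \left(4 - 1 + 9\right) 0 \cdot 6 = 12 \cdot 0 \cdot 6 = 0 \cdot 6 = 0$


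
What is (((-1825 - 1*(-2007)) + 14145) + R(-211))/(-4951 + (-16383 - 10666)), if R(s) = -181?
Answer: -7073/16000 ≈ -0.44206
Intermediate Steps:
(((-1825 - 1*(-2007)) + 14145) + R(-211))/(-4951 + (-16383 - 10666)) = (((-1825 - 1*(-2007)) + 14145) - 181)/(-4951 + (-16383 - 10666)) = (((-1825 + 2007) + 14145) - 181)/(-4951 - 27049) = ((182 + 14145) - 181)/(-32000) = (14327 - 181)*(-1/32000) = 14146*(-1/32000) = -7073/16000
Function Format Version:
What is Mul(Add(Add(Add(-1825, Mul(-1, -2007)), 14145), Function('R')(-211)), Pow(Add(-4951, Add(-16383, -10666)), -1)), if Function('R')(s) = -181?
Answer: Rational(-7073, 16000) ≈ -0.44206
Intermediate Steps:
Mul(Add(Add(Add(-1825, Mul(-1, -2007)), 14145), Function('R')(-211)), Pow(Add(-4951, Add(-16383, -10666)), -1)) = Mul(Add(Add(Add(-1825, Mul(-1, -2007)), 14145), -181), Pow(Add(-4951, Add(-16383, -10666)), -1)) = Mul(Add(Add(Add(-1825, 2007), 14145), -181), Pow(Add(-4951, -27049), -1)) = Mul(Add(Add(182, 14145), -181), Pow(-32000, -1)) = Mul(Add(14327, -181), Rational(-1, 32000)) = Mul(14146, Rational(-1, 32000)) = Rational(-7073, 16000)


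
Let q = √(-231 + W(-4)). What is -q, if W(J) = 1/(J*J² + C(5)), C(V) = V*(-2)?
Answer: -I*√1265030/74 ≈ -15.199*I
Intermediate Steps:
C(V) = -2*V
W(J) = 1/(-10 + J³) (W(J) = 1/(J*J² - 2*5) = 1/(J³ - 10) = 1/(-10 + J³))
q = I*√1265030/74 (q = √(-231 + 1/(-10 + (-4)³)) = √(-231 + 1/(-10 - 64)) = √(-231 + 1/(-74)) = √(-231 - 1/74) = √(-17095/74) = I*√1265030/74 ≈ 15.199*I)
-q = -I*√1265030/74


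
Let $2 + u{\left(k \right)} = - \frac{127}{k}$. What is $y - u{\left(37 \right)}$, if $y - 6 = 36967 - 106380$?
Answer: $- \frac{2567858}{37} \approx -69402.0$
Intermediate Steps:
$u{\left(k \right)} = -2 - \frac{127}{k}$
$y = -69407$ ($y = 6 + \left(36967 - 106380\right) = 6 - 69413 = -69407$)
$y - u{\left(37 \right)} = -69407 - \left(-2 - \frac{127}{37}\right) = -69407 - - \frac{201}{37} = -69407 + \frac{201}{37} = - \frac{2567858}{37}$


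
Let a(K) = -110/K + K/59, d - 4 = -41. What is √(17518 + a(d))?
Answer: √83493015445/2183 ≈ 132.36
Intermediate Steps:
d = -37 (d = 4 - 41 = -37)
a(K) = -110/K + K/59 (a(K) = -110/K + K*(1/59) = -110/K + K/59)
√(17518 + a(d)) = √(17518 + (-110/(-37) + (1/59)*(-37))) = √(17518 + (-110*(-1/37) - 37/59)) = √(17518 + (110/37 - 37/59)) = √(17518 + 5121/2183) = √(38246915/2183) = √83493015445/2183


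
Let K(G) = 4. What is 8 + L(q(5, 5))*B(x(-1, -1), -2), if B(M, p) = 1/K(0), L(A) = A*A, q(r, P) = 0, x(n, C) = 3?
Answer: 8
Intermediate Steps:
L(A) = A**2
B(M, p) = 1/4
8 + L(q(5, 5))*B(x(-1, -1), -2) = 8 + 0**2*(1/4) = 8 + 0*(1/4) = 8 + 0 = 8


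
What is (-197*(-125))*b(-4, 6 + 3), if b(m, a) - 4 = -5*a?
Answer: -1009625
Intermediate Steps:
b(m, a) = 4 - 5*a
(-197*(-125))*b(-4, 6 + 3) = (-197*(-125))*(4 - 5*(6 + 3)) = 24625*(4 - 5*9) = 24625*(4 - 45) = 24625*(-41) = -1009625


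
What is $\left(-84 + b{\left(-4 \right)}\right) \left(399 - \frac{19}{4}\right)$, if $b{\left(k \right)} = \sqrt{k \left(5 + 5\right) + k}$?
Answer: $-33117 + \frac{1577 i \sqrt{11}}{2} \approx -33117.0 + 2615.2 i$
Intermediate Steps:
$b{\left(k \right)} = \sqrt{11} \sqrt{k}$ ($b{\left(k \right)} = \sqrt{k 10 + k} = \sqrt{10 k + k} = \sqrt{11 k} = \sqrt{11} \sqrt{k}$)
$\left(-84 + b{\left(-4 \right)}\right) \left(399 - \frac{19}{4}\right) = \left(-84 + \sqrt{11} \sqrt{-4}\right) \left(399 - \frac{19}{4}\right) = \left(-84 + \sqrt{11} \cdot 2 i\right) \left(399 - \frac{19}{4}\right) = \left(-84 + 2 i \sqrt{11}\right) \left(399 - \frac{19}{4}\right) = \left(-84 + 2 i \sqrt{11}\right) \frac{1577}{4} = -33117 + \frac{1577 i \sqrt{11}}{2}$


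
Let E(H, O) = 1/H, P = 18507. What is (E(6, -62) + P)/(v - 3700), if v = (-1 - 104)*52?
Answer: -111043/54960 ≈ -2.0204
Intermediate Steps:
v = -5460 (v = -105*52 = -5460)
(E(6, -62) + P)/(v - 3700) = (1/6 + 18507)/(-5460 - 3700) = (1/6 + 18507)/(-9160) = (111043/6)*(-1/9160) = -111043/54960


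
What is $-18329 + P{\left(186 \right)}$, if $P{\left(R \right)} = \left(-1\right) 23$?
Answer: $-18352$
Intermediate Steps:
$P{\left(R \right)} = -23$
$-18329 + P{\left(186 \right)} = -18329 - 23 = -18352$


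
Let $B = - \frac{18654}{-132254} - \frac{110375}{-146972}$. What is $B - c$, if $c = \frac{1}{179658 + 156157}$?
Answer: $\frac{2911363767304791}{3263724679956860} \approx 0.89204$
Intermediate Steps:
$c = \frac{1}{335815} \approx 2.9778 \cdot 10^{-6}$
$B = \frac{8669575469}{9718817444}$ ($B = \left(-18654\right) \left(- \frac{1}{132254}\right) - - \frac{110375}{146972} = \frac{9327}{66127} + \frac{110375}{146972} = \frac{8669575469}{9718817444} \approx 0.89204$)
$B - c = \frac{8669575469}{9718817444} - \frac{1}{335815} = \frac{2911363767304791}{3263724679956860}$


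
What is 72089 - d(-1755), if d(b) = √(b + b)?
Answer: 72089 - 3*I*√390 ≈ 72089.0 - 59.245*I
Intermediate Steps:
d(b) = √2*√b (d(b) = √(2*b) = √2*√b)
72089 - d(-1755) = 72089 - √2*√(-1755) = 72089 - √2*3*I*√195 = 72089 - 3*I*√390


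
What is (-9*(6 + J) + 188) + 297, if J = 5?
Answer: 386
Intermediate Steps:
(-9*(6 + J) + 188) + 297 = (-9*(6 + 5) + 188) + 297 = (-9*11 + 188) + 297 = (-99 + 188) + 297 = 89 + 297 = 386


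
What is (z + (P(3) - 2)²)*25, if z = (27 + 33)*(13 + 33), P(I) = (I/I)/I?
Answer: 621625/9 ≈ 69070.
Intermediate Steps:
P(I) = 1/I
z = 2760 (z = 60*46 = 2760)
(z + (P(3) - 2)²)*25 = (2760 + (1/3 - 2)²)*25 = (2760 + (⅓ - 2)²)*25 = (2760 + (-5/3)²)*25 = (2760 + 25/9)*25 = (24865/9)*25 = 621625/9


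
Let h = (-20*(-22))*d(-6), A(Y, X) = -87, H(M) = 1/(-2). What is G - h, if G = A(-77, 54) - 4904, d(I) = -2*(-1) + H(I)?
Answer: -5651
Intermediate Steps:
H(M) = -½
d(I) = 3/2 (d(I) = -2*(-1) - ½ = 2 - ½ = 3/2)
h = 660 (h = -20*(-22)*(3/2) = 440*(3/2) = 660)
G = -4991 (G = -87 - 4904 = -4991)
G - h = -4991 - 1*660 = -4991 - 660 = -5651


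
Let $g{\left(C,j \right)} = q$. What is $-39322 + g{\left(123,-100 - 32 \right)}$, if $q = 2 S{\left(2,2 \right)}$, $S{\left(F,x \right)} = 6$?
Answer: $-39310$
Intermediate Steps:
$q = 12$ ($q = 2 \cdot 6 = 12$)
$g{\left(C,j \right)} = 12$
$-39322 + g{\left(123,-100 - 32 \right)} = -39322 + 12 = -39310$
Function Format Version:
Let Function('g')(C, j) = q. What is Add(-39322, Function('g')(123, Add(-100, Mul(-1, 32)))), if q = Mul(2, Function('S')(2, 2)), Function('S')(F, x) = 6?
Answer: -39310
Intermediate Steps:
q = 12 (q = Mul(2, 6) = 12)
Function('g')(C, j) = 12
Add(-39322, Function('g')(123, Add(-100, Mul(-1, 32)))) = Add(-39322, 12) = -39310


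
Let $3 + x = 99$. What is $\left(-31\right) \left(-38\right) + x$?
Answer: $1274$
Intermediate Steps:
$x = 96$ ($x = -3 + 99 = 96$)
$\left(-31\right) \left(-38\right) + x = \left(-31\right) \left(-38\right) + 96 = 1178 + 96 = 1274$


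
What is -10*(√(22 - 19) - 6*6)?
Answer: 360 - 10*√3 ≈ 342.68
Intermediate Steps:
-10*(√(22 - 19) - 6*6) = -10*(√3 - 36) = -10*(-36 + √3) = 360 - 10*√3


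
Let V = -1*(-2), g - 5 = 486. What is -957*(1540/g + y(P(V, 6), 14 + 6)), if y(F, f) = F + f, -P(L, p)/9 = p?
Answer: 14502378/491 ≈ 29536.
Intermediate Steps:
g = 491 (g = 5 + 486 = 491)
V = 2
P(L, p) = -9*p
-957*(1540/g + y(P(V, 6), 14 + 6)) = -957*(1540/491 + (-9*6 + (14 + 6))) = -957*(1540*(1/491) + (-54 + 20)) = -957*(1540/491 - 34) = -957*(-15154/491) = 14502378/491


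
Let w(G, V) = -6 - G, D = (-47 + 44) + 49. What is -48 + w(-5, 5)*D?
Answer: -94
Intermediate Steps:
D = 46 (D = -3 + 49 = 46)
-48 + w(-5, 5)*D = -48 + (-6 - 1*(-5))*46 = -48 + (-6 + 5)*46 = -48 - 1*46 = -48 - 46 = -94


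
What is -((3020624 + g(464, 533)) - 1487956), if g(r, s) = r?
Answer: -1533132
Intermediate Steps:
-((3020624 + g(464, 533)) - 1487956) = -((3020624 + 464) - 1487956) = -(3021088 - 1487956) = -1*1533132 = -1533132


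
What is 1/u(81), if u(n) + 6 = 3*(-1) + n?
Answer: 1/72 ≈ 0.013889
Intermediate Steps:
u(n) = -9 + n (u(n) = -6 + (3*(-1) + n) = -6 + (-3 + n) = -9 + n)
1/u(81) = 1/(-9 + 81) = 1/72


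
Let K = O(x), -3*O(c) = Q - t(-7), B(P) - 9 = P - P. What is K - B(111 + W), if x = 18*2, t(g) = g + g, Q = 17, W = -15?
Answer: -58/3 ≈ -19.333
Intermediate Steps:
t(g) = 2*g
x = 36
B(P) = 9 (B(P) = 9 + (P - P) = 9 + 0 = 9)
O(c) = -31/3 (O(c) = -(17 - 2*(-7))/3 = -(17 - 1*(-14))/3 = -(17 + 14)/3 = -1/3*31 = -31/3)
K = -31/3 ≈ -10.333
K - B(111 + W) = -31/3 - 1*9 = -31/3 - 9 = -58/3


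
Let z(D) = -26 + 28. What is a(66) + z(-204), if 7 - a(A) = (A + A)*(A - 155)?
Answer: 11757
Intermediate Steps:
z(D) = 2
a(A) = 7 - 2*A*(-155 + A) (a(A) = 7 - (A + A)*(A - 155) = 7 - 2*A*(-155 + A))
a(66) + z(-204) = (7 - 2*66² + 310*66) + 2 = (7 - 2*4356 + 20460) + 2 = (7 - 8712 + 20460) + 2 = 11755 + 2 = 11757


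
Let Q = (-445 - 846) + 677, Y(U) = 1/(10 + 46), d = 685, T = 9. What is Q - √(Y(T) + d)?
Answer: -614 - √537054/28 ≈ -640.17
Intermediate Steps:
Y(U) = 1/56
Q = -614 (Q = -1291 + 677 = -614)
Q - √(Y(T) + d) = -614 - √(1/56 + 685) = -614 - √(38361/56) = -614 - √537054/28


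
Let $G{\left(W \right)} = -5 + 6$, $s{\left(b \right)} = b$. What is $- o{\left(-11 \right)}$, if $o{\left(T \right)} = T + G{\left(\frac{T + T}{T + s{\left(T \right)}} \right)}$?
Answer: $10$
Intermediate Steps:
$G{\left(W \right)} = 1$
$o{\left(T \right)} = 1 + T$ ($o{\left(T \right)} = T + 1 = 1 + T$)
$- o{\left(-11 \right)} = - (1 - 11) = \left(-1\right) \left(-10\right) = 10$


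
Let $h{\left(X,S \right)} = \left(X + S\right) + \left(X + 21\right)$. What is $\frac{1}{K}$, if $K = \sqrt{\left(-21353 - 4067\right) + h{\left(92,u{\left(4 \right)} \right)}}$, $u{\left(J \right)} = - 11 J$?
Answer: $- \frac{i \sqrt{25259}}{25259} \approx - 0.006292 i$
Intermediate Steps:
$h{\left(X,S \right)} = 21 + S + 2 X$ ($h{\left(X,S \right)} = \left(S + X\right) + \left(21 + X\right) = 21 + S + 2 X$)
$K = i \sqrt{25259}$ ($K = \sqrt{\left(-21353 - 4067\right) + \left(21 - 44 + 2 \cdot 92\right)} = \sqrt{\left(-21353 - 4067\right) + \left(21 - 44 + 184\right)} = \sqrt{-25420 + 161} = \sqrt{-25259} = i \sqrt{25259} \approx 158.93 i$)
$\frac{1}{K} = \frac{1}{i \sqrt{25259}} = - \frac{i \sqrt{25259}}{25259}$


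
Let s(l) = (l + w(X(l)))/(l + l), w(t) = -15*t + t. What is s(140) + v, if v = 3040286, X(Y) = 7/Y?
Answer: 1216114599/400 ≈ 3.0403e+6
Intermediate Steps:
w(t) = -14*t
s(l) = (l - 98/l)/(2*l) (s(l) = (l - 98/l)/(l + l) = (l - 98/l)/((2*l)) = (l - 98/l)*(1/(2*l)) = (l - 98/l)/(2*l))
s(140) + v = (1/2 - 49/140**2) + 3040286 = (1/2 - 49*1/19600) + 3040286 = (1/2 - 1/400) + 3040286 = 199/400 + 3040286 = 1216114599/400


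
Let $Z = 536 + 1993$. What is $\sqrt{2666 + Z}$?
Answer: $\sqrt{5195} \approx 72.076$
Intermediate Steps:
$Z = 2529$
$\sqrt{2666 + Z} = \sqrt{2666 + 2529} = \sqrt{5195}$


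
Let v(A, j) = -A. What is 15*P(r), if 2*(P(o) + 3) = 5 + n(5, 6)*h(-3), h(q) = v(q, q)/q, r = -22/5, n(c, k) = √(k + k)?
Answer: -15/2 - 15*√3 ≈ -33.481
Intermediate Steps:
n(c, k) = √2*√k (n(c, k) = √(2*k) = √2*√k)
r = -22/5 (r = -22*⅕ = -22/5 ≈ -4.4000)
h(q) = -1 (h(q) = (-q)/q = -1)
P(o) = -½ - √3 (P(o) = -3 + (5 + (√2*√6)*(-1))/2 = -3 + (5 + (2*√3)*(-1))/2 = -3 + (5 - 2*√3)/2 = -3 + (5/2 - √3) = -½ - √3)
15*P(r) = 15*(-½ - √3) = -15/2 - 15*√3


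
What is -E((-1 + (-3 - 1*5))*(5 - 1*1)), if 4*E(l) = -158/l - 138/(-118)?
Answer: -5903/4248 ≈ -1.3896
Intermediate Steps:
E(l) = 69/236 - 79/(2*l) (E(l) = (-158/l - 138/(-118))/4 = (-158/l - 138*(-1/118))/4 = (-158/l + 69/59)/4 = (69/59 - 158/l)/4 = 69/236 - 79/(2*l))
-E((-1 + (-3 - 1*5))*(5 - 1*1)) = -(-9322 + 69*((-1 + (-3 - 1*5))*(5 - 1*1)))/(236*((-1 + (-3 - 1*5))*(5 - 1*1))) = -(-9322 + 69*((-1 + (-3 - 5))*(5 - 1)))/(236*((-1 + (-3 - 5))*(5 - 1))) = -(-9322 + 69*((-1 - 8)*4))/(236*((-1 - 8)*4)) = -(-9322 + 69*(-9*4))/(236*((-9*4))) = -(-9322 + 69*(-36))/(236*(-36)) = -(-1)*(-9322 - 2484)/(236*36) = -(-1)*(-11806)/(236*36) = -1*5903/4248 = -5903/4248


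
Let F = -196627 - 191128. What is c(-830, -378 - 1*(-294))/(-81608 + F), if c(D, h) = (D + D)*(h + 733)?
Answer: 1077340/469363 ≈ 2.2953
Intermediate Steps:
F = -387755
c(D, h) = 2*D*(733 + h) (c(D, h) = (2*D)*(733 + h) = 2*D*(733 + h))
c(-830, -378 - 1*(-294))/(-81608 + F) = (2*(-830)*(733 + (-378 - 1*(-294))))/(-81608 - 387755) = (2*(-830)*(733 + (-378 + 294)))/(-469363) = (2*(-830)*(733 - 84))*(-1/469363) = (2*(-830)*649)*(-1/469363) = -1077340*(-1/469363) = 1077340/469363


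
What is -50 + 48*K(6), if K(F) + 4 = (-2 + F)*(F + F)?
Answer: 2062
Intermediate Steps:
K(F) = -4 + 2*F*(-2 + F) (K(F) = -4 + (-2 + F)*(F + F) = -4 + (-2 + F)*(2*F) = -4 + 2*F*(-2 + F))
-50 + 48*K(6) = -50 + 48*(-4 - 4*6 + 2*6²) = -50 + 48*(-4 - 24 + 2*36) = -50 + 48*(-4 - 24 + 72) = -50 + 48*44 = -50 + 2112 = 2062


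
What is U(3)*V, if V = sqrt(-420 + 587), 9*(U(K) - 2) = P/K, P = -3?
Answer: 17*sqrt(167)/9 ≈ 24.410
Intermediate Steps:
U(K) = 2 - 1/(3*K) (U(K) = 2 + (-3/K)/9 = 2 - 1/(3*K))
V = sqrt(167) ≈ 12.923
U(3)*V = (2 - 1/3/3)*sqrt(167) = (2 - 1/3*1/3)*sqrt(167) = (2 - 1/9)*sqrt(167) = 17*sqrt(167)/9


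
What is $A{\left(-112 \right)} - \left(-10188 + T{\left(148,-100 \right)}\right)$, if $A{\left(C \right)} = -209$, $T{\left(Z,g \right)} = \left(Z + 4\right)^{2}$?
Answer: $-13125$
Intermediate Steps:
$T{\left(Z,g \right)} = \left(4 + Z\right)^{2}$
$A{\left(-112 \right)} - \left(-10188 + T{\left(148,-100 \right)}\right) = -209 + \left(10188 - \left(4 + 148\right)^{2}\right) = -209 + \left(10188 - 152^{2}\right) = -209 + \left(10188 - 23104\right) = -209 - 12916 = -13125$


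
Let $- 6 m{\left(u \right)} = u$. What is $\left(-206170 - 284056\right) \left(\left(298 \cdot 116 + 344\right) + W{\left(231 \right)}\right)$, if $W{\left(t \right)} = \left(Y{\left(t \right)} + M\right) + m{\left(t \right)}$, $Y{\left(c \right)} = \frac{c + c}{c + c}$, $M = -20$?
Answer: $-17086582117$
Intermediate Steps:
$m{\left(u \right)} = - \frac{u}{6}$
$Y{\left(c \right)} = 1$ ($Y{\left(c \right)} = \frac{2 c}{2 c} = 2 c \frac{1}{2 c} = 1$)
$W{\left(t \right)} = -19 - \frac{t}{6}$ ($W{\left(t \right)} = \left(1 - 20\right) - \frac{t}{6} = -19 - \frac{t}{6}$)
$\left(-206170 - 284056\right) \left(\left(298 \cdot 116 + 344\right) + W{\left(231 \right)}\right) = \left(-206170 - 284056\right) \left(\left(298 \cdot 116 + 344\right) - \frac{115}{2}\right) = - 490226 \left(\left(34568 + 344\right) - \frac{115}{2}\right) = - 490226 \left(34912 - \frac{115}{2}\right) = \left(-490226\right) \frac{69709}{2} = -17086582117$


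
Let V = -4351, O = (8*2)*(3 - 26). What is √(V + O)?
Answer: 11*I*√39 ≈ 68.695*I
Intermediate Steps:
O = -368 (O = 16*(-23) = -368)
√(V + O) = √(-4351 - 368) = √(-4719) = 11*I*√39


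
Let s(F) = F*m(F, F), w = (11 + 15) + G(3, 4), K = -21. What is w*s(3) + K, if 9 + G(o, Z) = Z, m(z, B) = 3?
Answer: 168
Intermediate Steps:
G(o, Z) = -9 + Z
w = 21 (w = (11 + 15) + (-9 + 4) = 26 - 5 = 21)
s(F) = 3*F (s(F) = F*3 = 3*F)
w*s(3) + K = 21*(3*3) - 21 = 21*9 - 21 = 189 - 21 = 168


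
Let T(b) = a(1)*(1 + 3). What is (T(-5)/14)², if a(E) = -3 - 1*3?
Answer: 144/49 ≈ 2.9388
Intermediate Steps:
a(E) = -6 (a(E) = -3 - 3 = -6)
T(b) = -24 (T(b) = -6*(1 + 3) = -6*4 = -24)
(T(-5)/14)² = (-24/14)² = (-24*1/14)² = (-12/7)² = 144/49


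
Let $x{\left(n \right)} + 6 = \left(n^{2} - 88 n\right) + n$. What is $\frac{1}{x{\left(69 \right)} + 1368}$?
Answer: $\frac{1}{120} \approx 0.0083333$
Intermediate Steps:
$x{\left(n \right)} = -6 + n^{2} - 87 n$ ($x{\left(n \right)} = -6 + \left(\left(n^{2} - 88 n\right) + n\right) = -6 + \left(n^{2} - 87 n\right) = -6 + n^{2} - 87 n$)
$\frac{1}{x{\left(69 \right)} + 1368} = \frac{1}{\left(-6 + 69^{2} - 6003\right) + 1368} = \frac{1}{\left(-6 + 4761 - 6003\right) + 1368} = \frac{1}{-1248 + 1368} = \frac{1}{120}$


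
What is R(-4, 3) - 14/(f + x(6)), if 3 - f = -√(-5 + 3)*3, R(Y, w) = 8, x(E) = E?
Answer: 74/11 + 14*I*√2/33 ≈ 6.7273 + 0.59997*I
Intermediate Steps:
f = 3 + 3*I*√2 (f = 3 - (-√(-5 + 3))*3 = 3 - (-√(-2))*3 = 3 - (-I*√2)*3 = 3 - (-3)*I*√2 = 3 + 3*I*√2 ≈ 3.0 + 4.2426*I)
R(-4, 3) - 14/(f + x(6)) = 8 - 14/((3 + 3*I*√2) + 6) = 8 - 14/(9 + 3*I*√2)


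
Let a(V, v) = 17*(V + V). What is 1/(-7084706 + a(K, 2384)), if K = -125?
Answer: -1/7088956 ≈ -1.4106e-7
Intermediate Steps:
a(V, v) = 34*V (a(V, v) = 17*(2*V) = 34*V)
1/(-7084706 + a(K, 2384)) = 1/(-7084706 + 34*(-125)) = 1/(-7084706 - 4250) = 1/(-7088956) = -1/7088956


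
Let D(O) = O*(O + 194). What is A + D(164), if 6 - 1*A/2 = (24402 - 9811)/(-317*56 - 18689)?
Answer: 2139990466/36441 ≈ 58725.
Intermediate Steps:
D(O) = O*(194 + O)
A = 466474/36441 (A = 12 - 2*(24402 - 9811)/(-317*56 - 18689) = 12 - 29182/(-17752 - 18689) = 12 - 29182/(-36441) = 12 - 29182*(-1)/36441 = 12 - 2*(-14591/36441) = 12 + 29182/36441 = 466474/36441 ≈ 12.801)
A + D(164) = 466474/36441 + 164*(194 + 164) = 466474/36441 + 164*358 = 466474/36441 + 58712 = 2139990466/36441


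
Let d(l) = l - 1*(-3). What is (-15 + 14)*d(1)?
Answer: -4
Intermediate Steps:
d(l) = 3 + l (d(l) = l + 3 = 3 + l)
(-15 + 14)*d(1) = (-15 + 14)*(3 + 1) = -1*4 = -4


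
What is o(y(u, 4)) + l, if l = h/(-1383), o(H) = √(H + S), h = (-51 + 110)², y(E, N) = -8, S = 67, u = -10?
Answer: -3481/1383 + √59 ≈ 5.1642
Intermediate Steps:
h = 3481 (h = 59² = 3481)
o(H) = √(67 + H) (o(H) = √(H + 67) = √(67 + H))
l = -3481/1383 (l = 3481/(-1383) = 3481*(-1/1383) = -3481/1383 ≈ -2.5170)
o(y(u, 4)) + l = √(67 - 8) - 3481/1383 = √59 - 3481/1383 = -3481/1383 + √59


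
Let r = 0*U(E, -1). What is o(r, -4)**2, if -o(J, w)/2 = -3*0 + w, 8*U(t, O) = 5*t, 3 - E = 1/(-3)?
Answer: 64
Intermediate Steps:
E = 10/3 (E = 3 - 1/(-3) = 3 - 1*(-1/3) = 3 + 1/3 = 10/3 ≈ 3.3333)
U(t, O) = 5*t/8 (U(t, O) = (5*t)/8 = 5*t/8)
r = 0 (r = 0*((5/8)*(10/3)) = 0*(25/12) = 0)
o(J, w) = -2*w (o(J, w) = -2*(-3*0 + w) = -2*(0 + w) = -2*w)
o(r, -4)**2 = (-2*(-4))**2 = 8**2 = 64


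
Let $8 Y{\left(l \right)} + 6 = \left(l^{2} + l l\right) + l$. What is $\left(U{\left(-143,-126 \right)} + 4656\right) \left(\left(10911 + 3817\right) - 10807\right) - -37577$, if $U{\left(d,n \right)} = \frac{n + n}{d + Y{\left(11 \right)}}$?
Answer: $\frac{5472467059}{299} \approx 1.8303 \cdot 10^{7}$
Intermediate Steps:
$Y{\left(l \right)} = - \frac{3}{4} + \frac{l^{2}}{4} + \frac{l}{8}$ ($Y{\left(l \right)} = - \frac{3}{4} + \frac{\left(l^{2} + l l\right) + l}{8} = - \frac{3}{4} + \frac{\left(l^{2} + l^{2}\right) + l}{8} = - \frac{3}{4} + \frac{2 l^{2} + l}{8} = - \frac{3}{4} + \frac{l + 2 l^{2}}{8} = - \frac{3}{4} + \left(\frac{l^{2}}{4} + \frac{l}{8}\right) = - \frac{3}{4} + \frac{l^{2}}{4} + \frac{l}{8}$)
$U{\left(d,n \right)} = \frac{2 n}{\frac{247}{8} + d}$ ($U{\left(d,n \right)} = \frac{n + n}{d + \left(- \frac{3}{4} + \frac{11^{2}}{4} + \frac{1}{8} \cdot 11\right)} = \frac{2 n}{d + \left(- \frac{3}{4} + \frac{1}{4} \cdot 121 + \frac{11}{8}\right)} = \frac{2 n}{d + \left(- \frac{3}{4} + \frac{121}{4} + \frac{11}{8}\right)} = \frac{2 n}{d + \frac{247}{8}} = \frac{2 n}{\frac{247}{8} + d}$)
$\left(U{\left(-143,-126 \right)} + 4656\right) \left(\left(10911 + 3817\right) - 10807\right) - -37577 = \left(16 \left(-126\right) \frac{1}{247 + 8 \left(-143\right)} + 4656\right) \left(\left(10911 + 3817\right) - 10807\right) - -37577 = \left(16 \left(-126\right) \frac{1}{247 - 1144} + 4656\right) \left(14728 - 10807\right) + 37577 = \left(16 \left(-126\right) \frac{1}{-897} + 4656\right) 3921 + 37577 = \left(16 \left(-126\right) \left(- \frac{1}{897}\right) + 4656\right) 3921 + 37577 = \left(\frac{672}{299} + 4656\right) 3921 + 37577 = \frac{1392816}{299} \cdot 3921 + 37577 = \frac{5461231536}{299} + 37577 = \frac{5472467059}{299}$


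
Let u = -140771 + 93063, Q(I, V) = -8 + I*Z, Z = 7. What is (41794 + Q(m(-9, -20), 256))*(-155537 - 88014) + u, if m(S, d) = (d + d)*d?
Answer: -11540955394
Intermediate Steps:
m(S, d) = 2*d**2 (m(S, d) = (2*d)*d = 2*d**2)
Q(I, V) = -8 + 7*I (Q(I, V) = -8 + I*7 = -8 + 7*I)
u = -47708
(41794 + Q(m(-9, -20), 256))*(-155537 - 88014) + u = (41794 + (-8 + 7*(2*(-20)**2)))*(-155537 - 88014) - 47708 = (41794 + (-8 + 7*(2*400)))*(-243551) - 47708 = (41794 + (-8 + 7*800))*(-243551) - 47708 = (41794 + (-8 + 5600))*(-243551) - 47708 = (41794 + 5592)*(-243551) - 47708 = 47386*(-243551) - 47708 = -11540907686 - 47708 = -11540955394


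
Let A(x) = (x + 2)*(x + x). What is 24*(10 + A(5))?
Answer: 1920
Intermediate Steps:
A(x) = 2*x*(2 + x) (A(x) = (2 + x)*(2*x) = 2*x*(2 + x))
24*(10 + A(5)) = 24*(10 + 2*5*(2 + 5)) = 24*(10 + 2*5*7) = 24*(10 + 70) = 24*80 = 1920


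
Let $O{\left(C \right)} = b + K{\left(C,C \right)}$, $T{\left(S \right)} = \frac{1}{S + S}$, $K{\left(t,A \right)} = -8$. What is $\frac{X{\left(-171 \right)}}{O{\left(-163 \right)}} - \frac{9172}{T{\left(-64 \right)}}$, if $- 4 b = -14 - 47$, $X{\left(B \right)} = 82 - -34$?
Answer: $1174032$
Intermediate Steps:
$X{\left(B \right)} = 116$ ($X{\left(B \right)} = 82 + 34 = 116$)
$b = \frac{61}{4}$ ($b = - \frac{-14 - 47}{4} = \left(- \frac{1}{4}\right) \left(-61\right) = \frac{61}{4} \approx 15.25$)
$T{\left(S \right)} = \frac{1}{2 S}$
$O{\left(C \right)} = \frac{29}{4}$ ($O{\left(C \right)} = \frac{61}{4} - 8 = \frac{29}{4}$)
$\frac{X{\left(-171 \right)}}{O{\left(-163 \right)}} - \frac{9172}{T{\left(-64 \right)}} = \frac{116}{\frac{29}{4}} - \frac{9172}{\frac{1}{2} \frac{1}{-64}} = 116 \cdot \frac{4}{29} - \frac{9172}{\frac{1}{2} \left(- \frac{1}{64}\right)} = 16 - \frac{9172}{- \frac{1}{128}} = 16 - -1174016 = 16 + 1174016 = 1174032$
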